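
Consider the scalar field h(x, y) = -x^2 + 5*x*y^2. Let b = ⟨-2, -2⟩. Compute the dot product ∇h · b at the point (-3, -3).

∂h/∂x = -2*x + 5*y^2
∂h/∂y = 10*x*y
∇h at (-3, -3) = (51, 90)
∇h · b = (51)(-2) + (90)(-2) = -282

-282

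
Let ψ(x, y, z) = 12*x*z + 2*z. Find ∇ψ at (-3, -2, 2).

(24, 0, -34)

∂ψ/∂x = 12*z
∂ψ/∂y = 0
∂ψ/∂z = 12*x + 2
∇ψ = (12*z, 0, 12*x + 2)
At (-3, -2, 2): (24, 0, -34).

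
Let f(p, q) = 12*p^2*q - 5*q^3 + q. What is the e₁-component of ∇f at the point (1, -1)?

(∇f)_1 = ∂f/∂p = 24*p*q
At (1, -1): -24.

-24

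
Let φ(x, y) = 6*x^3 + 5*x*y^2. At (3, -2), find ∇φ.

∂φ/∂x = 18*x^2 + 5*y^2
∂φ/∂y = 10*x*y
∇φ = (18*x^2 + 5*y^2, 10*x*y)
At (3, -2): (182, -60).

(182, -60)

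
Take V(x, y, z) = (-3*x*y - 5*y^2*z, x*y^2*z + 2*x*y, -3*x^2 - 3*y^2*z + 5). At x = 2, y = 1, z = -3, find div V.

-14

∂V₁/∂x = -3*y
∂V₂/∂y = 2*x*y*z + 2*x
∂V₃/∂z = -3*y^2
∇·V = 2*x*y*z + 2*x - 3*y^2 - 3*y
At (2, 1, -3): -14.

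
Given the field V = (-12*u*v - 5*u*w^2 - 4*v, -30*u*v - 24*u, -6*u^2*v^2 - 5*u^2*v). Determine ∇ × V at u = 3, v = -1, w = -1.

(∇×V)₁ = ∂V₃/∂v − ∂V₂/∂w = -12*u^2*v - 5*u^2
(∇×V)₂ = ∂V₁/∂w − ∂V₃/∂u = 12*u*v^2 + 10*u*v - 10*u*w
(∇×V)₃ = ∂V₂/∂u − ∂V₁/∂v = 12*u - 30*v - 20
∇×V = (-12*u^2*v - 5*u^2, 12*u*v^2 + 10*u*v - 10*u*w, 12*u - 30*v - 20)
At (3, -1, -1): (63, 36, 46).

(63, 36, 46)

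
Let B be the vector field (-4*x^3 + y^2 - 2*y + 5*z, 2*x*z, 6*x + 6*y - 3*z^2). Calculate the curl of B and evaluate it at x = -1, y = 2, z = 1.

(∇×B)₁ = ∂B₃/∂y − ∂B₂/∂z = -2*x + 6
(∇×B)₂ = ∂B₁/∂z − ∂B₃/∂x = -1
(∇×B)₃ = ∂B₂/∂x − ∂B₁/∂y = -2*y + 2*z + 2
∇×B = (-2*x + 6, -1, -2*y + 2*z + 2)
At (-1, 2, 1): (8, -1, 0).

(8, -1, 0)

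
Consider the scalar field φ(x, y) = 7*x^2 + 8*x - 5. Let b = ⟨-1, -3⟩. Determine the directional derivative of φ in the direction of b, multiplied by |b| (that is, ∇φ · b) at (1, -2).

-22

∂φ/∂x = 14*x + 8
∂φ/∂y = 0
∇φ at (1, -2) = (22, 0)
∇φ · b = (22)(-1) + (0)(-3) = -22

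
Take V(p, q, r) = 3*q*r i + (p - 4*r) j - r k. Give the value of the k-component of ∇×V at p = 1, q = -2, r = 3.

(∇×V)_3 = ∂V₂/∂p − ∂V₁/∂q
= 1 − (3*r)
= -3*r + 1
At (1, -2, 3): -8.

-8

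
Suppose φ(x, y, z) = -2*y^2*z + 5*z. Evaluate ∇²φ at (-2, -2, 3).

-12

∂²φ/∂x² = 0
∂²φ/∂y² = -4*z
∂²φ/∂z² = 0
∇²φ = -4*z
At (-2, -2, 3): -12.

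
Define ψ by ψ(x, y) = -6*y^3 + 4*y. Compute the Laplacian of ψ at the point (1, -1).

36

∂²ψ/∂x² = 0
∂²ψ/∂y² = -36*y
∇²ψ = -36*y
At (1, -1): 36.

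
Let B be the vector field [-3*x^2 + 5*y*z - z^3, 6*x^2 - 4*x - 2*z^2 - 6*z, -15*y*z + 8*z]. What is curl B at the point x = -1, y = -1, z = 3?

(-27, -32, -31)

(∇×B)₁ = ∂B₃/∂y − ∂B₂/∂z = -11*z + 6
(∇×B)₂ = ∂B₁/∂z − ∂B₃/∂x = 5*y - 3*z^2
(∇×B)₃ = ∂B₂/∂x − ∂B₁/∂y = 12*x - 5*z - 4
∇×B = (-11*z + 6, 5*y - 3*z^2, 12*x - 5*z - 4)
At (-1, -1, 3): (-27, -32, -31).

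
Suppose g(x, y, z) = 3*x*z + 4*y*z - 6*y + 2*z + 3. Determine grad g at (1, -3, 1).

∂g/∂x = 3*z
∂g/∂y = 4*z - 6
∂g/∂z = 3*x + 4*y + 2
∇g = (3*z, 4*z - 6, 3*x + 4*y + 2)
At (1, -3, 1): (3, -2, -7).

(3, -2, -7)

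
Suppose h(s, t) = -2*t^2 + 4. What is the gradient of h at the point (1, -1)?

∂h/∂s = 0
∂h/∂t = -4*t
∇h = (0, -4*t)
At (1, -1): (0, 4).

(0, 4)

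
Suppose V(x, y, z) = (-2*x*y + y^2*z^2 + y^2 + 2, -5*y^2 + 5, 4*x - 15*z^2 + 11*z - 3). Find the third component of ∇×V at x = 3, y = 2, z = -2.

-14

(∇×V)_3 = ∂V₂/∂x − ∂V₁/∂y
= 0 − (-2*x + 2*y*z^2 + 2*y)
= 2*x - 2*y*z^2 - 2*y
At (3, 2, -2): -14.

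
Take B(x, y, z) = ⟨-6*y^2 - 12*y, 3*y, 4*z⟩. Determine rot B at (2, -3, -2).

(0, 0, -24)

(∇×B)₁ = ∂B₃/∂y − ∂B₂/∂z = 0
(∇×B)₂ = ∂B₁/∂z − ∂B₃/∂x = 0
(∇×B)₃ = ∂B₂/∂x − ∂B₁/∂y = 12*y + 12
∇×B = (0, 0, 12*y + 12)
At (2, -3, -2): (0, 0, -24).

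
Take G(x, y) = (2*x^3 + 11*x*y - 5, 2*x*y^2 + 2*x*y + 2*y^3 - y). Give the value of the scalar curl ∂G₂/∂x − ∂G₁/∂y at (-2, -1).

22

∂G₂/∂x = 2*y^2 + 2*y
∂G₁/∂y = 11*x
Scalar curl = -11*x + 2*y^2 + 2*y
At (-2, -1): 22.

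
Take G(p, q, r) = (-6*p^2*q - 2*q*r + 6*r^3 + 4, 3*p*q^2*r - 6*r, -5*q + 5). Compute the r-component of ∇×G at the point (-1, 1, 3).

(∇×G)_3 = ∂G₂/∂p − ∂G₁/∂q
= 3*q^2*r − (-6*p^2 - 2*r)
= 6*p^2 + 3*q^2*r + 2*r
At (-1, 1, 3): 21.

21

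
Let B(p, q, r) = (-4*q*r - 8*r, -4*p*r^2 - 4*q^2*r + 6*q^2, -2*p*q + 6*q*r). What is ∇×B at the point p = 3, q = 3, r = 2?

(90, -14, -8)

(∇×B)₁ = ∂B₃/∂q − ∂B₂/∂r = 8*p*r - 2*p + 4*q^2 + 6*r
(∇×B)₂ = ∂B₁/∂r − ∂B₃/∂p = -2*q - 8
(∇×B)₃ = ∂B₂/∂p − ∂B₁/∂q = -4*r^2 + 4*r
∇×B = (8*p*r - 2*p + 4*q^2 + 6*r, -2*q - 8, -4*r^2 + 4*r)
At (3, 3, 2): (90, -14, -8).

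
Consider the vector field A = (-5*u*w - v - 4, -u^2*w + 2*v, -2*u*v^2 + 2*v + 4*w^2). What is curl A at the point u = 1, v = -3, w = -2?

(15, 13, 5)

(∇×A)₁ = ∂A₃/∂v − ∂A₂/∂w = u^2 - 4*u*v + 2
(∇×A)₂ = ∂A₁/∂w − ∂A₃/∂u = -5*u + 2*v^2
(∇×A)₃ = ∂A₂/∂u − ∂A₁/∂v = -2*u*w + 1
∇×A = (u^2 - 4*u*v + 2, -5*u + 2*v^2, -2*u*w + 1)
At (1, -3, -2): (15, 13, 5).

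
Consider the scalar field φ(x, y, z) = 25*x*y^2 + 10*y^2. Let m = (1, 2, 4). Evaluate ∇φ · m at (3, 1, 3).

365

∂φ/∂x = 25*y^2
∂φ/∂y = 50*x*y + 20*y
∂φ/∂z = 0
∇φ at (3, 1, 3) = (25, 170, 0)
∇φ · m = (25)(1) + (170)(2) + (0)(4) = 365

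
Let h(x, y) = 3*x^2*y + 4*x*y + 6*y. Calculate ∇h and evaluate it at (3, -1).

∂h/∂x = 6*x*y + 4*y
∂h/∂y = 3*x^2 + 4*x + 6
∇h = (6*x*y + 4*y, 3*x^2 + 4*x + 6)
At (3, -1): (-22, 45).

(-22, 45)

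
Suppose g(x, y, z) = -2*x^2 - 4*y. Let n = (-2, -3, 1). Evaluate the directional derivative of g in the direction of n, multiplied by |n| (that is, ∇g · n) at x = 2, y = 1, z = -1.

28

∂g/∂x = -4*x
∂g/∂y = -4
∂g/∂z = 0
∇g at (2, 1, -1) = (-8, -4, 0)
∇g · n = (-8)(-2) + (-4)(-3) + (0)(1) = 28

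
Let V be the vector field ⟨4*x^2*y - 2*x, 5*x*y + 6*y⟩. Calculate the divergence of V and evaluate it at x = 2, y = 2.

∂V₁/∂x = 8*x*y - 2
∂V₂/∂y = 5*x + 6
∇·V = 8*x*y + 5*x + 4
At (2, 2): 46.

46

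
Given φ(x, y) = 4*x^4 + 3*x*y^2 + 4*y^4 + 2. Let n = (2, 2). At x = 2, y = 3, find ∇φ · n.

∂φ/∂x = 16*x^3 + 3*y^2
∂φ/∂y = 6*x*y + 16*y^3
∇φ at (2, 3) = (155, 468)
∇φ · n = (155)(2) + (468)(2) = 1246

1246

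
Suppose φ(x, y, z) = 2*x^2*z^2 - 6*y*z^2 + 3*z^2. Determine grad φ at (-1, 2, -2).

(-16, -24, 28)

∂φ/∂x = 4*x*z^2
∂φ/∂y = -6*z^2
∂φ/∂z = 4*x^2*z - 12*y*z + 6*z
∇φ = (4*x*z^2, -6*z^2, 4*x^2*z - 12*y*z + 6*z)
At (-1, 2, -2): (-16, -24, 28).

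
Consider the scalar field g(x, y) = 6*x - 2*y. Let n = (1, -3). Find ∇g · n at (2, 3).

∂g/∂x = 6
∂g/∂y = -2
∇g at (2, 3) = (6, -2)
∇g · n = (6)(1) + (-2)(-3) = 12

12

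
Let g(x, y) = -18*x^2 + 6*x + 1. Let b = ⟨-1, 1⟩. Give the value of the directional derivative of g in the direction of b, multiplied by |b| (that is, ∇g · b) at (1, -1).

30

∂g/∂x = -36*x + 6
∂g/∂y = 0
∇g at (1, -1) = (-30, 0)
∇g · b = (-30)(-1) + (0)(1) = 30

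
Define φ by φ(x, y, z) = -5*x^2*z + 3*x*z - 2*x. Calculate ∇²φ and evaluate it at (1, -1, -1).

10

∂²φ/∂x² = -10*z
∂²φ/∂y² = 0
∂²φ/∂z² = 0
∇²φ = -10*z
At (1, -1, -1): 10.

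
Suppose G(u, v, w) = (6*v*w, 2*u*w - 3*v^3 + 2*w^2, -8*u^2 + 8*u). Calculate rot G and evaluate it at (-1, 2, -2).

(∇×G)₁ = ∂G₃/∂v − ∂G₂/∂w = -2*u - 4*w
(∇×G)₂ = ∂G₁/∂w − ∂G₃/∂u = 16*u + 6*v - 8
(∇×G)₃ = ∂G₂/∂u − ∂G₁/∂v = -4*w
∇×G = (-2*u - 4*w, 16*u + 6*v - 8, -4*w)
At (-1, 2, -2): (10, -12, 8).

(10, -12, 8)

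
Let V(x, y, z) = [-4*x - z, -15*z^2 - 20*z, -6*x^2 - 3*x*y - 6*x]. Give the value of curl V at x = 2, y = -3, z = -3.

(-76, 20, 0)

(∇×V)₁ = ∂V₃/∂y − ∂V₂/∂z = -3*x + 30*z + 20
(∇×V)₂ = ∂V₁/∂z − ∂V₃/∂x = 12*x + 3*y + 5
(∇×V)₃ = ∂V₂/∂x − ∂V₁/∂y = 0
∇×V = (-3*x + 30*z + 20, 12*x + 3*y + 5, 0)
At (2, -3, -3): (-76, 20, 0).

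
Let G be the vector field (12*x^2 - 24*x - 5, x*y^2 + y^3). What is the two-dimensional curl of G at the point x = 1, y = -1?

1

∂G₂/∂x = y^2
∂G₁/∂y = 0
Scalar curl = y^2
At (1, -1): 1.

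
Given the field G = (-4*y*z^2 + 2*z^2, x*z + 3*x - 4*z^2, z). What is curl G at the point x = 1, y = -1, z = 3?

(23, 36, 42)

(∇×G)₁ = ∂G₃/∂y − ∂G₂/∂z = -x + 8*z
(∇×G)₂ = ∂G₁/∂z − ∂G₃/∂x = -8*y*z + 4*z
(∇×G)₃ = ∂G₂/∂x − ∂G₁/∂y = 4*z^2 + z + 3
∇×G = (-x + 8*z, -8*y*z + 4*z, 4*z^2 + z + 3)
At (1, -1, 3): (23, 36, 42).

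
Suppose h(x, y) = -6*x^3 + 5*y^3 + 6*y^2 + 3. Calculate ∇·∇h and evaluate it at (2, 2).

0

∂²h/∂x² = -36*x
∂²h/∂y² = 6*(5*y + 2)
∇²h = -36*x + 30*y + 12
At (2, 2): 0.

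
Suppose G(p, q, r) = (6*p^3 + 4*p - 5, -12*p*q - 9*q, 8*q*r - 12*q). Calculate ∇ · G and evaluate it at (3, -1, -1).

113

∂G₁/∂p = 18*p^2 + 4
∂G₂/∂q = -12*p - 9
∂G₃/∂r = 8*q
∇·G = 18*p^2 - 12*p + 8*q - 5
At (3, -1, -1): 113.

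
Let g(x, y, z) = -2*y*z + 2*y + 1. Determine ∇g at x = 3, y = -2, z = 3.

∂g/∂x = 0
∂g/∂y = -2*z + 2
∂g/∂z = -2*y
∇g = (0, -2*z + 2, -2*y)
At (3, -2, 3): (0, -4, 4).

(0, -4, 4)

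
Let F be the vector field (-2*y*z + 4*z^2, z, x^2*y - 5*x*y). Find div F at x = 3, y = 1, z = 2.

0

∂F₁/∂x = 0
∂F₂/∂y = 0
∂F₃/∂z = 0
∇·F = 0
At (3, 1, 2): 0.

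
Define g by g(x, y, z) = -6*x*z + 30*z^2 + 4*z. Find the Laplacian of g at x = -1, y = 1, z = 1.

∂²g/∂x² = 0
∂²g/∂y² = 0
∂²g/∂z² = 60
∇²g = 60
At (-1, 1, 1): 60.

60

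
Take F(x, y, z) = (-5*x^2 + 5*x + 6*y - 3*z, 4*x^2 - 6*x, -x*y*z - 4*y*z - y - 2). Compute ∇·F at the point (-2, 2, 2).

∂F₁/∂x = -10*x + 5
∂F₂/∂y = 0
∂F₃/∂z = -x*y - 4*y
∇·F = -x*y - 10*x - 4*y + 5
At (-2, 2, 2): 21.

21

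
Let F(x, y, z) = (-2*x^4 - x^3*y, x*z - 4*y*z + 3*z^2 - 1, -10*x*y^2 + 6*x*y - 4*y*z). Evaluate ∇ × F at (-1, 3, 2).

(47, 72, 1)

(∇×F)₁ = ∂F₃/∂y − ∂F₂/∂z = -20*x*y + 5*x + 4*y - 10*z
(∇×F)₂ = ∂F₁/∂z − ∂F₃/∂x = 10*y^2 - 6*y
(∇×F)₃ = ∂F₂/∂x − ∂F₁/∂y = x^3 + z
∇×F = (-20*x*y + 5*x + 4*y - 10*z, 10*y^2 - 6*y, x^3 + z)
At (-1, 3, 2): (47, 72, 1).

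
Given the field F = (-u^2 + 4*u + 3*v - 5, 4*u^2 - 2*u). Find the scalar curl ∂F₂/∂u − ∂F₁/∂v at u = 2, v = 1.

11

∂F₂/∂u = 8*u - 2
∂F₁/∂v = 3
Scalar curl = 8*u - 5
At (2, 1): 11.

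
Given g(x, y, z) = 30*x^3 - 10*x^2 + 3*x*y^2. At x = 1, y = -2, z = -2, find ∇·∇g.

166

∂²g/∂x² = 20*(9*x - 1)
∂²g/∂y² = 6*x
∂²g/∂z² = 0
∇²g = 186*x - 20
At (1, -2, -2): 166.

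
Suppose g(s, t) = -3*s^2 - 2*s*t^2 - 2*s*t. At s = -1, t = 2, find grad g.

(-6, 10)

∂g/∂s = -6*s - 2*t^2 - 2*t
∂g/∂t = -4*s*t - 2*s
∇g = (-6*s - 2*t^2 - 2*t, -4*s*t - 2*s)
At (-1, 2): (-6, 10).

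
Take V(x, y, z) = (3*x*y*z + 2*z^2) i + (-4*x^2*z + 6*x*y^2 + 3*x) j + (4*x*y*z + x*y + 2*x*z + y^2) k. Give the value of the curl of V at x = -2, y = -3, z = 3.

(-16, 63, 123)

(∇×V)₁ = ∂V₃/∂y − ∂V₂/∂z = 4*x^2 + 4*x*z + x + 2*y
(∇×V)₂ = ∂V₁/∂z − ∂V₃/∂x = 3*x*y - 4*y*z - y + 2*z
(∇×V)₃ = ∂V₂/∂x − ∂V₁/∂y = -11*x*z + 6*y^2 + 3
∇×V = (4*x^2 + 4*x*z + x + 2*y, 3*x*y - 4*y*z - y + 2*z, -11*x*z + 6*y^2 + 3)
At (-2, -3, 3): (-16, 63, 123).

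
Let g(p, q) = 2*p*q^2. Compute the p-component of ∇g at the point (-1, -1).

(∇g)_1 = ∂g/∂p = 2*q^2
At (-1, -1): 2.

2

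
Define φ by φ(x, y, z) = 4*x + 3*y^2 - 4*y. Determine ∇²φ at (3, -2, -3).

∂²φ/∂x² = 0
∂²φ/∂y² = 6
∂²φ/∂z² = 0
∇²φ = 6
At (3, -2, -3): 6.

6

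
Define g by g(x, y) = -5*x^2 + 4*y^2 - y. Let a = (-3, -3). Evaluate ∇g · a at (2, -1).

87

∂g/∂x = -10*x
∂g/∂y = 8*y - 1
∇g at (2, -1) = (-20, -9)
∇g · a = (-20)(-3) + (-9)(-3) = 87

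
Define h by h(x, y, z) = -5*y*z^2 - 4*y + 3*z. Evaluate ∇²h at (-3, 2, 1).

-20

∂²h/∂x² = 0
∂²h/∂y² = 0
∂²h/∂z² = -10*y
∇²h = -10*y
At (-3, 2, 1): -20.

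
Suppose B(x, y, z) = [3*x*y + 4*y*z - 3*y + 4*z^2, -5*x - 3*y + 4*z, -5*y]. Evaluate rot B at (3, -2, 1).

(-9, 0, -15)

(∇×B)₁ = ∂B₃/∂y − ∂B₂/∂z = -9
(∇×B)₂ = ∂B₁/∂z − ∂B₃/∂x = 4*y + 8*z
(∇×B)₃ = ∂B₂/∂x − ∂B₁/∂y = -3*x - 4*z - 2
∇×B = (-9, 4*y + 8*z, -3*x - 4*z - 2)
At (3, -2, 1): (-9, 0, -15).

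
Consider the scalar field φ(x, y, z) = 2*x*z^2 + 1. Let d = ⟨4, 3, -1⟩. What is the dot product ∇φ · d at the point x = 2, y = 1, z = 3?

∂φ/∂x = 2*z^2
∂φ/∂y = 0
∂φ/∂z = 4*x*z
∇φ at (2, 1, 3) = (18, 0, 24)
∇φ · d = (18)(4) + (0)(3) + (24)(-1) = 48

48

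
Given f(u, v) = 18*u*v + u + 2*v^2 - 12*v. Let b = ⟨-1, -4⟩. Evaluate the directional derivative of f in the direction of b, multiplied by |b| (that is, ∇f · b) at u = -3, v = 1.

229

∂f/∂u = 18*v + 1
∂f/∂v = 18*u + 4*v - 12
∇f at (-3, 1) = (19, -62)
∇f · b = (19)(-1) + (-62)(-4) = 229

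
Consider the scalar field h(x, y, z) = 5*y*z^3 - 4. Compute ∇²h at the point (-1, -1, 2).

-60

∂²h/∂x² = 0
∂²h/∂y² = 0
∂²h/∂z² = 30*y*z
∇²h = 30*y*z
At (-1, -1, 2): -60.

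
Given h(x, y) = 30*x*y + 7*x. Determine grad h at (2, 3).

∂h/∂x = 30*y + 7
∂h/∂y = 30*x
∇h = (30*y + 7, 30*x)
At (2, 3): (97, 60).

(97, 60)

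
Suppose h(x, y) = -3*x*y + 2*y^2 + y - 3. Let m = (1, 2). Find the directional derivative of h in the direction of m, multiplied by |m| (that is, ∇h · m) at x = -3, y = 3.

∂h/∂x = -3*y
∂h/∂y = -3*x + 4*y + 1
∇h at (-3, 3) = (-9, 22)
∇h · m = (-9)(1) + (22)(2) = 35

35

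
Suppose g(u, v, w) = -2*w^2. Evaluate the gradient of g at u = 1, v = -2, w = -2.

∂g/∂u = 0
∂g/∂v = 0
∂g/∂w = -4*w
∇g = (0, 0, -4*w)
At (1, -2, -2): (0, 0, 8).

(0, 0, 8)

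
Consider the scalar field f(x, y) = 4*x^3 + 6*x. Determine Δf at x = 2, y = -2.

∂²f/∂x² = 24*x
∂²f/∂y² = 0
∇²f = 24*x
At (2, -2): 48.

48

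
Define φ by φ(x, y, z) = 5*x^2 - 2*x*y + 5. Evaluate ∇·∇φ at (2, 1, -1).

10

∂²φ/∂x² = 10
∂²φ/∂y² = 0
∂²φ/∂z² = 0
∇²φ = 10
At (2, 1, -1): 10.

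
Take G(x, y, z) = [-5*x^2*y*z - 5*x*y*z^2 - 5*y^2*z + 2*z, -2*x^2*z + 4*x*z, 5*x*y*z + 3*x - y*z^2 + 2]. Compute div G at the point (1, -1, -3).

∂G₁/∂x = -10*x*y*z - 5*y*z^2
∂G₂/∂y = 0
∂G₃/∂z = 5*x*y - 2*y*z
∇·G = -10*x*y*z + 5*x*y - 5*y*z^2 - 2*y*z
At (1, -1, -3): 4.

4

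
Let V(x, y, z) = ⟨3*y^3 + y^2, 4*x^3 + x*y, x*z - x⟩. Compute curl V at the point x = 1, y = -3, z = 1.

(∇×V)₁ = ∂V₃/∂y − ∂V₂/∂z = 0
(∇×V)₂ = ∂V₁/∂z − ∂V₃/∂x = -z + 1
(∇×V)₃ = ∂V₂/∂x − ∂V₁/∂y = 12*x^2 - 9*y^2 - y
∇×V = (0, -z + 1, 12*x^2 - 9*y^2 - y)
At (1, -3, 1): (0, 0, -66).

(0, 0, -66)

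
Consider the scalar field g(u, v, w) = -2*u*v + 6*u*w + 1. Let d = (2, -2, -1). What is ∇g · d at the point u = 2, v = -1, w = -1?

∂g/∂u = -2*v + 6*w
∂g/∂v = -2*u
∂g/∂w = 6*u
∇g at (2, -1, -1) = (-4, -4, 12)
∇g · d = (-4)(2) + (-4)(-2) + (12)(-1) = -12

-12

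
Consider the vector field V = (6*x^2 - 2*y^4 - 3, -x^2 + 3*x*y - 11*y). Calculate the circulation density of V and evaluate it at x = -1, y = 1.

∂V₂/∂x = -2*x + 3*y
∂V₁/∂y = -8*y^3
Scalar curl = -2*x + 8*y^3 + 3*y
At (-1, 1): 13.

13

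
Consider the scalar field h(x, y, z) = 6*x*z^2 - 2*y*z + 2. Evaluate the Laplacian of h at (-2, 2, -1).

-24

∂²h/∂x² = 0
∂²h/∂y² = 0
∂²h/∂z² = 12*x
∇²h = 12*x
At (-2, 2, -1): -24.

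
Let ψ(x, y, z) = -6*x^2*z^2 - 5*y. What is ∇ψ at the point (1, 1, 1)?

∂ψ/∂x = -12*x*z^2
∂ψ/∂y = -5
∂ψ/∂z = -12*x^2*z
∇ψ = (-12*x*z^2, -5, -12*x^2*z)
At (1, 1, 1): (-12, -5, -12).

(-12, -5, -12)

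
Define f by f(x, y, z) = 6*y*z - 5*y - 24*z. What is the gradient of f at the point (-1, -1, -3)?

∂f/∂x = 0
∂f/∂y = 6*z - 5
∂f/∂z = 6*y - 24
∇f = (0, 6*z - 5, 6*y - 24)
At (-1, -1, -3): (0, -23, -30).

(0, -23, -30)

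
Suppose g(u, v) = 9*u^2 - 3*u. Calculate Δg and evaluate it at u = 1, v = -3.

18

∂²g/∂u² = 18
∂²g/∂v² = 0
∇²g = 18
At (1, -3): 18.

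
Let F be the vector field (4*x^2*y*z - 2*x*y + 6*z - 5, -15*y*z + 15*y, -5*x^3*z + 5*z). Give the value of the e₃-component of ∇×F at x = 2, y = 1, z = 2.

(∇×F)_3 = ∂F₂/∂x − ∂F₁/∂y
= 0 − (4*x^2*z - 2*x)
= -4*x^2*z + 2*x
At (2, 1, 2): -28.

-28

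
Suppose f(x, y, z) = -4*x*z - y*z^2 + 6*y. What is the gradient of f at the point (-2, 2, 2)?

(-8, 2, 0)

∂f/∂x = -4*z
∂f/∂y = -z^2 + 6
∂f/∂z = -4*x - 2*y*z
∇f = (-4*z, -z^2 + 6, -4*x - 2*y*z)
At (-2, 2, 2): (-8, 2, 0).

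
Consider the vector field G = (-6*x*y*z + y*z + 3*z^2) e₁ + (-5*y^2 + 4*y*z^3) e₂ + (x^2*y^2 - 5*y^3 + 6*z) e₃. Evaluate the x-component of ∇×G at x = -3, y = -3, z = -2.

(∇×G)_1 = ∂G₃/∂y − ∂G₂/∂z
= 2*x^2*y - 15*y^2 − (12*y*z^2)
= 2*x^2*y - 15*y^2 - 12*y*z^2
At (-3, -3, -2): -45.

-45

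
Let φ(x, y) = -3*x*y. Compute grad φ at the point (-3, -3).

∂φ/∂x = -3*y
∂φ/∂y = -3*x
∇φ = (-3*y, -3*x)
At (-3, -3): (9, 9).

(9, 9)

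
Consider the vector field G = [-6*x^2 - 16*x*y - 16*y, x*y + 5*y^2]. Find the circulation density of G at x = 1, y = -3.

∂G₂/∂x = y
∂G₁/∂y = -16*x - 16
Scalar curl = 16*x + y + 16
At (1, -3): 29.

29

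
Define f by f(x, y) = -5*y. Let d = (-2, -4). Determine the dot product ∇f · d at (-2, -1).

20

∂f/∂x = 0
∂f/∂y = -5
∇f at (-2, -1) = (0, -5)
∇f · d = (0)(-2) + (-5)(-4) = 20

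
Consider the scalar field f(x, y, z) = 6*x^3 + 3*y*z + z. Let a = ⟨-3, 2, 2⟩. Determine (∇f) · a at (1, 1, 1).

-40

∂f/∂x = 18*x^2
∂f/∂y = 3*z
∂f/∂z = 3*y + 1
∇f at (1, 1, 1) = (18, 3, 4)
∇f · a = (18)(-3) + (3)(2) + (4)(2) = -40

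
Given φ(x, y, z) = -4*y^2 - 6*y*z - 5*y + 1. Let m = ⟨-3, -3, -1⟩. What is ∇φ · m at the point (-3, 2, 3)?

∂φ/∂x = 0
∂φ/∂y = -8*y - 6*z - 5
∂φ/∂z = -6*y
∇φ at (-3, 2, 3) = (0, -39, -12)
∇φ · m = (0)(-3) + (-39)(-3) + (-12)(-1) = 129

129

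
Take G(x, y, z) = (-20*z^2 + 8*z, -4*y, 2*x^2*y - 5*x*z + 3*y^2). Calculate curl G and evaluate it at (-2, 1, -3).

(∇×G)₁ = ∂G₃/∂y − ∂G₂/∂z = 2*x^2 + 6*y
(∇×G)₂ = ∂G₁/∂z − ∂G₃/∂x = -4*x*y - 35*z + 8
(∇×G)₃ = ∂G₂/∂x − ∂G₁/∂y = 0
∇×G = (2*x^2 + 6*y, -4*x*y - 35*z + 8, 0)
At (-2, 1, -3): (14, 121, 0).

(14, 121, 0)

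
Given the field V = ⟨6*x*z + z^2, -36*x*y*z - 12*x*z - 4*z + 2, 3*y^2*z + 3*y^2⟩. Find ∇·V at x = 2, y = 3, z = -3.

225

∂V₁/∂x = 6*z
∂V₂/∂y = -36*x*z
∂V₃/∂z = 3*y^2
∇·V = -36*x*z + 3*y^2 + 6*z
At (2, 3, -3): 225.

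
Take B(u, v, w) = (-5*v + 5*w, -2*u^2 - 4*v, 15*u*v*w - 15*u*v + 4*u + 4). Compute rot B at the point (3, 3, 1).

(0, 1, -7)

(∇×B)₁ = ∂B₃/∂v − ∂B₂/∂w = 15*u*w - 15*u
(∇×B)₂ = ∂B₁/∂w − ∂B₃/∂u = -15*v*w + 15*v + 1
(∇×B)₃ = ∂B₂/∂u − ∂B₁/∂v = -4*u + 5
∇×B = (15*u*w - 15*u, -15*v*w + 15*v + 1, -4*u + 5)
At (3, 3, 1): (0, 1, -7).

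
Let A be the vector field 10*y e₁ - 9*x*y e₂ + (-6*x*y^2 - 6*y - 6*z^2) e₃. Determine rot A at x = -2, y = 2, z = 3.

(42, 24, -28)

(∇×A)₁ = ∂A₃/∂y − ∂A₂/∂z = -12*x*y - 6
(∇×A)₂ = ∂A₁/∂z − ∂A₃/∂x = 6*y^2
(∇×A)₃ = ∂A₂/∂x − ∂A₁/∂y = -9*y - 10
∇×A = (-12*x*y - 6, 6*y^2, -9*y - 10)
At (-2, 2, 3): (42, 24, -28).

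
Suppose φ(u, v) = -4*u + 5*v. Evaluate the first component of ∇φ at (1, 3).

-4

(∇φ)_1 = ∂φ/∂u = -4
At (1, 3): -4.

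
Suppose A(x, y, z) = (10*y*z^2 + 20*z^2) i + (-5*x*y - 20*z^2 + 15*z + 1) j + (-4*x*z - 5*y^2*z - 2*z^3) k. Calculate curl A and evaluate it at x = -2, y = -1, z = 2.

(85, 48, -35)

(∇×A)₁ = ∂A₃/∂y − ∂A₂/∂z = -10*y*z + 40*z - 15
(∇×A)₂ = ∂A₁/∂z − ∂A₃/∂x = 20*y*z + 44*z
(∇×A)₃ = ∂A₂/∂x − ∂A₁/∂y = -5*y - 10*z^2
∇×A = (-10*y*z + 40*z - 15, 20*y*z + 44*z, -5*y - 10*z^2)
At (-2, -1, 2): (85, 48, -35).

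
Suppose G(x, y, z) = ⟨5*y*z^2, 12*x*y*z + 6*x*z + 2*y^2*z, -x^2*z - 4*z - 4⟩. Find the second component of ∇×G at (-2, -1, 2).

-28

(∇×G)_2 = ∂G₁/∂z − ∂G₃/∂x
= 10*y*z − (-2*x*z)
= 2*x*z + 10*y*z
At (-2, -1, 2): -28.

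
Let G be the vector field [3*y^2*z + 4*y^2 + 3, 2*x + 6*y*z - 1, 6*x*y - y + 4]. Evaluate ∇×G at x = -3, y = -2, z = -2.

(-7, 24, -6)

(∇×G)₁ = ∂G₃/∂y − ∂G₂/∂z = 6*x - 6*y - 1
(∇×G)₂ = ∂G₁/∂z − ∂G₃/∂x = 3*y^2 - 6*y
(∇×G)₃ = ∂G₂/∂x − ∂G₁/∂y = -6*y*z - 8*y + 2
∇×G = (6*x - 6*y - 1, 3*y^2 - 6*y, -6*y*z - 8*y + 2)
At (-3, -2, -2): (-7, 24, -6).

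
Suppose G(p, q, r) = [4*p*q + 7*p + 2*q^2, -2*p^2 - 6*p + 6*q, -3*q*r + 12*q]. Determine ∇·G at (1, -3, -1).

∂G₁/∂p = 4*q + 7
∂G₂/∂q = 6
∂G₃/∂r = -3*q
∇·G = q + 13
At (1, -3, -1): 10.

10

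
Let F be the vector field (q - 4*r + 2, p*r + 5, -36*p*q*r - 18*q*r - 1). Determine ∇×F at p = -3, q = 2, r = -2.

(-177, -148, -3)

(∇×F)₁ = ∂F₃/∂q − ∂F₂/∂r = -36*p*r - p - 18*r
(∇×F)₂ = ∂F₁/∂r − ∂F₃/∂p = 36*q*r - 4
(∇×F)₃ = ∂F₂/∂p − ∂F₁/∂q = r - 1
∇×F = (-36*p*r - p - 18*r, 36*q*r - 4, r - 1)
At (-3, 2, -2): (-177, -148, -3).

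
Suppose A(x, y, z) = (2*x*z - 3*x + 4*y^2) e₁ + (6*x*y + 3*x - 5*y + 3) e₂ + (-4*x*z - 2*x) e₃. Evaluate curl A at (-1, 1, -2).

(∇×A)₁ = ∂A₃/∂y − ∂A₂/∂z = 0
(∇×A)₂ = ∂A₁/∂z − ∂A₃/∂x = 2*x + 4*z + 2
(∇×A)₃ = ∂A₂/∂x − ∂A₁/∂y = -2*y + 3
∇×A = (0, 2*x + 4*z + 2, -2*y + 3)
At (-1, 1, -2): (0, -8, 1).

(0, -8, 1)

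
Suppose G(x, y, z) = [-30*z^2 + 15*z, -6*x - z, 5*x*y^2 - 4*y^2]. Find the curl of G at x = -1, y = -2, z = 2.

(∇×G)₁ = ∂G₃/∂y − ∂G₂/∂z = 10*x*y - 8*y + 1
(∇×G)₂ = ∂G₁/∂z − ∂G₃/∂x = -5*y^2 - 60*z + 15
(∇×G)₃ = ∂G₂/∂x − ∂G₁/∂y = -6
∇×G = (10*x*y - 8*y + 1, -5*y^2 - 60*z + 15, -6)
At (-1, -2, 2): (37, -125, -6).

(37, -125, -6)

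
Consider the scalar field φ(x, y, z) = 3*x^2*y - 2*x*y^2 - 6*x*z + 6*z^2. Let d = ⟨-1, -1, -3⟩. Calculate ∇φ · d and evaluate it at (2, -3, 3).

-36

∂φ/∂x = 6*x*y - 2*y^2 - 6*z
∂φ/∂y = 3*x^2 - 4*x*y
∂φ/∂z = -6*x + 12*z
∇φ at (2, -3, 3) = (-72, 36, 24)
∇φ · d = (-72)(-1) + (36)(-1) + (24)(-3) = -36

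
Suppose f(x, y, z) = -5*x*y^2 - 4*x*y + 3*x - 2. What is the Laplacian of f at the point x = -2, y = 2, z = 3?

∂²f/∂x² = 0
∂²f/∂y² = -10*x
∂²f/∂z² = 0
∇²f = -10*x
At (-2, 2, 3): 20.

20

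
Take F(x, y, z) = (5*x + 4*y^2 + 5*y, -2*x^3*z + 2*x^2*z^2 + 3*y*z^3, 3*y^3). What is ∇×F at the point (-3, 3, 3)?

(-324, 0, -299)

(∇×F)₁ = ∂F₃/∂y − ∂F₂/∂z = 2*x^3 - 4*x^2*z + 9*y^2 - 9*y*z^2
(∇×F)₂ = ∂F₁/∂z − ∂F₃/∂x = 0
(∇×F)₃ = ∂F₂/∂x − ∂F₁/∂y = -6*x^2*z + 4*x*z^2 - 8*y - 5
∇×F = (2*x^3 - 4*x^2*z + 9*y^2 - 9*y*z^2, 0, -6*x^2*z + 4*x*z^2 - 8*y - 5)
At (-3, 3, 3): (-324, 0, -299).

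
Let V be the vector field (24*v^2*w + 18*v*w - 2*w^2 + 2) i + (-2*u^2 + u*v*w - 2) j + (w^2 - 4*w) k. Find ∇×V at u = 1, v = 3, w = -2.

(-3, 278, 314)

(∇×V)₁ = ∂V₃/∂v − ∂V₂/∂w = -u*v
(∇×V)₂ = ∂V₁/∂w − ∂V₃/∂u = 24*v^2 + 18*v - 4*w
(∇×V)₃ = ∂V₂/∂u − ∂V₁/∂v = -4*u - 47*v*w - 18*w
∇×V = (-u*v, 24*v^2 + 18*v - 4*w, -4*u - 47*v*w - 18*w)
At (1, 3, -2): (-3, 278, 314).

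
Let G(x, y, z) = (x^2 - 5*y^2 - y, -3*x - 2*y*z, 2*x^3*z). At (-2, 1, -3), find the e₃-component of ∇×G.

(∇×G)_3 = ∂G₂/∂x − ∂G₁/∂y
= -3 − (-10*y - 1)
= 10*y - 2
At (-2, 1, -3): 8.

8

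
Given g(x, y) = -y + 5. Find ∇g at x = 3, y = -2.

∂g/∂x = 0
∂g/∂y = -1
∇g = (0, -1)
At (3, -2): (0, -1).

(0, -1)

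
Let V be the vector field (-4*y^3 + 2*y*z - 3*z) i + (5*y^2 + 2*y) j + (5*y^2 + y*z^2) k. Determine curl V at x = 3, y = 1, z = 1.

(11, -1, 10)

(∇×V)₁ = ∂V₃/∂y − ∂V₂/∂z = 10*y + z^2
(∇×V)₂ = ∂V₁/∂z − ∂V₃/∂x = 2*y - 3
(∇×V)₃ = ∂V₂/∂x − ∂V₁/∂y = 12*y^2 - 2*z
∇×V = (10*y + z^2, 2*y - 3, 12*y^2 - 2*z)
At (3, 1, 1): (11, -1, 10).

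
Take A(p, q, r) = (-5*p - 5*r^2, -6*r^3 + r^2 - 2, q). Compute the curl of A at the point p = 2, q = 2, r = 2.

(∇×A)₁ = ∂A₃/∂q − ∂A₂/∂r = 18*r^2 - 2*r + 1
(∇×A)₂ = ∂A₁/∂r − ∂A₃/∂p = -10*r
(∇×A)₃ = ∂A₂/∂p − ∂A₁/∂q = 0
∇×A = (18*r^2 - 2*r + 1, -10*r, 0)
At (2, 2, 2): (69, -20, 0).

(69, -20, 0)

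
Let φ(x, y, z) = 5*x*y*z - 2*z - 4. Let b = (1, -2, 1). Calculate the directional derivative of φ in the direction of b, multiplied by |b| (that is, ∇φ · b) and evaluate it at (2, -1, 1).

-37

∂φ/∂x = 5*y*z
∂φ/∂y = 5*x*z
∂φ/∂z = 5*x*y - 2
∇φ at (2, -1, 1) = (-5, 10, -12)
∇φ · b = (-5)(1) + (10)(-2) + (-12)(1) = -37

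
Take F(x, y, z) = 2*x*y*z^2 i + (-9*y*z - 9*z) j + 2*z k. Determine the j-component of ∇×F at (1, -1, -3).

12

(∇×F)_2 = ∂F₁/∂z − ∂F₃/∂x
= 4*x*y*z − (0)
= 4*x*y*z
At (1, -1, -3): 12.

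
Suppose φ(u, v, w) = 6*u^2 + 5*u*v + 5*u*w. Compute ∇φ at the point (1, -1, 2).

(17, 5, 5)

∂φ/∂u = 12*u + 5*v + 5*w
∂φ/∂v = 5*u
∂φ/∂w = 5*u
∇φ = (12*u + 5*v + 5*w, 5*u, 5*u)
At (1, -1, 2): (17, 5, 5).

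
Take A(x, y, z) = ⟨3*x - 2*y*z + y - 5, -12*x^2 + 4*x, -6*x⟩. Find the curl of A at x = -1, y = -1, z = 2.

(∇×A)₁ = ∂A₃/∂y − ∂A₂/∂z = 0
(∇×A)₂ = ∂A₁/∂z − ∂A₃/∂x = -2*y + 6
(∇×A)₃ = ∂A₂/∂x − ∂A₁/∂y = -24*x + 2*z + 3
∇×A = (0, -2*y + 6, -24*x + 2*z + 3)
At (-1, -1, 2): (0, 8, 31).

(0, 8, 31)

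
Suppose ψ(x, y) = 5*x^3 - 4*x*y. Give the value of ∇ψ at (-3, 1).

∂ψ/∂x = 15*x^2 - 4*y
∂ψ/∂y = -4*x
∇ψ = (15*x^2 - 4*y, -4*x)
At (-3, 1): (131, 12).

(131, 12)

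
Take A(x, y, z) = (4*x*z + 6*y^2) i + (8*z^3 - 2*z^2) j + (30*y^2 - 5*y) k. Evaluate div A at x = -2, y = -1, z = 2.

8

∂A₁/∂x = 4*z
∂A₂/∂y = 0
∂A₃/∂z = 0
∇·A = 4*z
At (-2, -1, 2): 8.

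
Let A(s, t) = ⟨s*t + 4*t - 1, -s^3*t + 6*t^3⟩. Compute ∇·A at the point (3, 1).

∂A₁/∂s = t
∂A₂/∂t = -s^3 + 18*t^2
∇·A = -s^3 + 18*t^2 + t
At (3, 1): -8.

-8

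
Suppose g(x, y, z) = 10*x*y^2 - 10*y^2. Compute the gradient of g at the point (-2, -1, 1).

(10, 60, 0)

∂g/∂x = 10*y^2
∂g/∂y = 20*x*y - 20*y
∂g/∂z = 0
∇g = (10*y^2, 20*x*y - 20*y, 0)
At (-2, -1, 1): (10, 60, 0).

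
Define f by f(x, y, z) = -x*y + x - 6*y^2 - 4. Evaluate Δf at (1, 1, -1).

-12

∂²f/∂x² = 0
∂²f/∂y² = -12
∂²f/∂z² = 0
∇²f = -12
At (1, 1, -1): -12.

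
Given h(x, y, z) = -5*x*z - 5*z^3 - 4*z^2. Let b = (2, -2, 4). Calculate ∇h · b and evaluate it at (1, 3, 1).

∂h/∂x = -5*z
∂h/∂y = 0
∂h/∂z = -5*x - 15*z^2 - 8*z
∇h at (1, 3, 1) = (-5, 0, -28)
∇h · b = (-5)(2) + (0)(-2) + (-28)(4) = -122

-122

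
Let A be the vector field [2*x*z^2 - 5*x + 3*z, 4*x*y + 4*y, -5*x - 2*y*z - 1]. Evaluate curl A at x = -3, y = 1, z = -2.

(4, 32, 4)

(∇×A)₁ = ∂A₃/∂y − ∂A₂/∂z = -2*z
(∇×A)₂ = ∂A₁/∂z − ∂A₃/∂x = 4*x*z + 8
(∇×A)₃ = ∂A₂/∂x − ∂A₁/∂y = 4*y
∇×A = (-2*z, 4*x*z + 8, 4*y)
At (-3, 1, -2): (4, 32, 4).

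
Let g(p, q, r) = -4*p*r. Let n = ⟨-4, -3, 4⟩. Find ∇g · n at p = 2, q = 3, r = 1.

∂g/∂p = -4*r
∂g/∂q = 0
∂g/∂r = -4*p
∇g at (2, 3, 1) = (-4, 0, -8)
∇g · n = (-4)(-4) + (0)(-3) + (-8)(4) = -16

-16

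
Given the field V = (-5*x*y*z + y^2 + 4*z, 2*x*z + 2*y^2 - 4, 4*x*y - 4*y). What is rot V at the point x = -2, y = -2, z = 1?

(-8, -8, -4)

(∇×V)₁ = ∂V₃/∂y − ∂V₂/∂z = 2*x - 4
(∇×V)₂ = ∂V₁/∂z − ∂V₃/∂x = -5*x*y - 4*y + 4
(∇×V)₃ = ∂V₂/∂x − ∂V₁/∂y = 5*x*z - 2*y + 2*z
∇×V = (2*x - 4, -5*x*y - 4*y + 4, 5*x*z - 2*y + 2*z)
At (-2, -2, 1): (-8, -8, -4).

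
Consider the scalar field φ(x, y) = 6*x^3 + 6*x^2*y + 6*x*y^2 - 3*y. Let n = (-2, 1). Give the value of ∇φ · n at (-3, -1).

∂φ/∂x = 18*x^2 + 12*x*y + 6*y^2
∂φ/∂y = 6*x^2 + 12*x*y - 3
∇φ at (-3, -1) = (204, 87)
∇φ · n = (204)(-2) + (87)(1) = -321

-321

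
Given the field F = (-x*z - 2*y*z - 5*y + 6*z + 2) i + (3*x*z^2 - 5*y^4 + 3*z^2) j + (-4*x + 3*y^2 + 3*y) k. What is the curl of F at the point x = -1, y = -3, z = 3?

(∇×F)₁ = ∂F₃/∂y − ∂F₂/∂z = -6*x*z + 6*y - 6*z + 3
(∇×F)₂ = ∂F₁/∂z − ∂F₃/∂x = -x - 2*y + 10
(∇×F)₃ = ∂F₂/∂x − ∂F₁/∂y = 3*z^2 + 2*z + 5
∇×F = (-6*x*z + 6*y - 6*z + 3, -x - 2*y + 10, 3*z^2 + 2*z + 5)
At (-1, -3, 3): (-15, 17, 38).

(-15, 17, 38)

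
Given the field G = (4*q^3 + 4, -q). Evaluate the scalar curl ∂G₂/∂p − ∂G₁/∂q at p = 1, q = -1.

∂G₂/∂p = 0
∂G₁/∂q = 12*q^2
Scalar curl = -12*q^2
At (1, -1): -12.

-12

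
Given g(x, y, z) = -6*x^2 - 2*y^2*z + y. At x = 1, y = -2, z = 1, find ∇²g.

∂²g/∂x² = -12
∂²g/∂y² = -4*z
∂²g/∂z² = 0
∇²g = -4*z - 12
At (1, -2, 1): -16.

-16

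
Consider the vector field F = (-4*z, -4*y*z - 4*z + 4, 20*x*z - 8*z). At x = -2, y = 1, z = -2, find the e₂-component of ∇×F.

36

(∇×F)_2 = ∂F₁/∂z − ∂F₃/∂x
= -4 − (20*z)
= -20*z - 4
At (-2, 1, -2): 36.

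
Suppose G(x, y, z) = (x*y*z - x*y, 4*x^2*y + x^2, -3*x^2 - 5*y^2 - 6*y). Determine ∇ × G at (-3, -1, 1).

(4, -15, 18)

(∇×G)₁ = ∂G₃/∂y − ∂G₂/∂z = -10*y - 6
(∇×G)₂ = ∂G₁/∂z − ∂G₃/∂x = x*y + 6*x
(∇×G)₃ = ∂G₂/∂x − ∂G₁/∂y = 8*x*y - x*z + 3*x
∇×G = (-10*y - 6, x*y + 6*x, 8*x*y - x*z + 3*x)
At (-3, -1, 1): (4, -15, 18).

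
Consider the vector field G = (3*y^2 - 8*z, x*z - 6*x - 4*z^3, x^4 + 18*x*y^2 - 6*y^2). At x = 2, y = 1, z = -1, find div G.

0

∂G₁/∂x = 0
∂G₂/∂y = 0
∂G₃/∂z = 0
∇·G = 0
At (2, 1, -1): 0.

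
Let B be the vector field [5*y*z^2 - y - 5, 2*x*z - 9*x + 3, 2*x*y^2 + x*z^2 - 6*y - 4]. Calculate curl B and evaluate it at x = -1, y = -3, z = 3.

(∇×B)₁ = ∂B₃/∂y − ∂B₂/∂z = 4*x*y - 2*x - 6
(∇×B)₂ = ∂B₁/∂z − ∂B₃/∂x = -2*y^2 + 10*y*z - z^2
(∇×B)₃ = ∂B₂/∂x − ∂B₁/∂y = -5*z^2 + 2*z - 8
∇×B = (4*x*y - 2*x - 6, -2*y^2 + 10*y*z - z^2, -5*z^2 + 2*z - 8)
At (-1, -3, 3): (8, -117, -47).

(8, -117, -47)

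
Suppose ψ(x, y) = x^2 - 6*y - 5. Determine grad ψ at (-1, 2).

∂ψ/∂x = 2*x
∂ψ/∂y = -6
∇ψ = (2*x, -6)
At (-1, 2): (-2, -6).

(-2, -6)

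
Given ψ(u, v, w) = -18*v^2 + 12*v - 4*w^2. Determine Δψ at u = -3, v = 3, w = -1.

-44

∂²ψ/∂u² = 0
∂²ψ/∂v² = -36
∂²ψ/∂w² = -8
∇²ψ = -44
At (-3, 3, -1): -44.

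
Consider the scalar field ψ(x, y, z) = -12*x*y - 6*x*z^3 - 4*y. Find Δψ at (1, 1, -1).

36

∂²ψ/∂x² = 0
∂²ψ/∂y² = 0
∂²ψ/∂z² = -36*x*z
∇²ψ = -36*x*z
At (1, 1, -1): 36.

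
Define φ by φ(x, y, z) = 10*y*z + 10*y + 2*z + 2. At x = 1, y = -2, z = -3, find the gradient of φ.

(0, -20, -18)

∂φ/∂x = 0
∂φ/∂y = 10*z + 10
∂φ/∂z = 10*y + 2
∇φ = (0, 10*z + 10, 10*y + 2)
At (1, -2, -3): (0, -20, -18).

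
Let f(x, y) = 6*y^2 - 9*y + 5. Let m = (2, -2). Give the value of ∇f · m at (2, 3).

-54

∂f/∂x = 0
∂f/∂y = 12*y - 9
∇f at (2, 3) = (0, 27)
∇f · m = (0)(2) + (27)(-2) = -54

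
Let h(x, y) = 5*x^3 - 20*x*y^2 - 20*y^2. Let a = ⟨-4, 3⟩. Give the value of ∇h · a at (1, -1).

∂h/∂x = 15*x^2 - 20*y^2
∂h/∂y = -40*x*y - 40*y
∇h at (1, -1) = (-5, 80)
∇h · a = (-5)(-4) + (80)(3) = 260

260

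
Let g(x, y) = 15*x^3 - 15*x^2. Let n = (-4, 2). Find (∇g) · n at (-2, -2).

-960

∂g/∂x = 45*x^2 - 30*x
∂g/∂y = 0
∇g at (-2, -2) = (240, 0)
∇g · n = (240)(-4) + (0)(2) = -960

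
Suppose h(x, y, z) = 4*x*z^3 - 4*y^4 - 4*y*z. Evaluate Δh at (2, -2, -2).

-288

∂²h/∂x² = 0
∂²h/∂y² = -48*y^2
∂²h/∂z² = 24*x*z
∇²h = 24*x*z - 48*y^2
At (2, -2, -2): -288.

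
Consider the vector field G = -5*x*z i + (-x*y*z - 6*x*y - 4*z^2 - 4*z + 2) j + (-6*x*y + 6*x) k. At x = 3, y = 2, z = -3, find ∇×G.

(∇×G)₁ = ∂G₃/∂y − ∂G₂/∂z = x*y - 6*x + 8*z + 4
(∇×G)₂ = ∂G₁/∂z − ∂G₃/∂x = -5*x + 6*y - 6
(∇×G)₃ = ∂G₂/∂x − ∂G₁/∂y = -y*z - 6*y
∇×G = (x*y - 6*x + 8*z + 4, -5*x + 6*y - 6, -y*z - 6*y)
At (3, 2, -3): (-32, -9, -6).

(-32, -9, -6)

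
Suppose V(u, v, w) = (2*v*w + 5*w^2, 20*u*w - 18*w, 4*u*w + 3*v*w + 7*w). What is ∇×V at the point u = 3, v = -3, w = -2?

(-48, -18, -36)

(∇×V)₁ = ∂V₃/∂v − ∂V₂/∂w = -20*u + 3*w + 18
(∇×V)₂ = ∂V₁/∂w − ∂V₃/∂u = 2*v + 6*w
(∇×V)₃ = ∂V₂/∂u − ∂V₁/∂v = 18*w
∇×V = (-20*u + 3*w + 18, 2*v + 6*w, 18*w)
At (3, -3, -2): (-48, -18, -36).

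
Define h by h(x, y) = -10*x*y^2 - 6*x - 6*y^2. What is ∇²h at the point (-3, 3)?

∂²h/∂x² = 0
∂²h/∂y² = -4*(5*x + 3)
∇²h = -20*x - 12
At (-3, 3): 48.

48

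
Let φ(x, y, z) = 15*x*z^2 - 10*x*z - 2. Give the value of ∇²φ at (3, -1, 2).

90

∂²φ/∂x² = 0
∂²φ/∂y² = 0
∂²φ/∂z² = 30*x
∇²φ = 30*x
At (3, -1, 2): 90.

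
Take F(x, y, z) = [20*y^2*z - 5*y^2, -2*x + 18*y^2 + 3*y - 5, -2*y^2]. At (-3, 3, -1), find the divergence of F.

111

∂F₁/∂x = 0
∂F₂/∂y = 36*y + 3
∂F₃/∂z = 0
∇·F = 36*y + 3
At (-3, 3, -1): 111.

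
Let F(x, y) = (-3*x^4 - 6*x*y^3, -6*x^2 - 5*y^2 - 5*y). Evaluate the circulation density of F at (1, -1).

∂F₂/∂x = -12*x
∂F₁/∂y = -18*x*y^2
Scalar curl = 18*x*y^2 - 12*x
At (1, -1): 6.

6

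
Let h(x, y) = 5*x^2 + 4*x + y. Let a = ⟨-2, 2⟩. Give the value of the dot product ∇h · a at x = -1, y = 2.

∂h/∂x = 10*x + 4
∂h/∂y = 1
∇h at (-1, 2) = (-6, 1)
∇h · a = (-6)(-2) + (1)(2) = 14

14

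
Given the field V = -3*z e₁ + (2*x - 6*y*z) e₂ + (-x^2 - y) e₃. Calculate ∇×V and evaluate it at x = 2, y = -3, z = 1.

(∇×V)₁ = ∂V₃/∂y − ∂V₂/∂z = 6*y - 1
(∇×V)₂ = ∂V₁/∂z − ∂V₃/∂x = 2*x - 3
(∇×V)₃ = ∂V₂/∂x − ∂V₁/∂y = 2
∇×V = (6*y - 1, 2*x - 3, 2)
At (2, -3, 1): (-19, 1, 2).

(-19, 1, 2)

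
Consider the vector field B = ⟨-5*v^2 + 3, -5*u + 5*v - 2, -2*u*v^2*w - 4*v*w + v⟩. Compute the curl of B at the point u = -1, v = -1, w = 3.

(∇×B)₁ = ∂B₃/∂v − ∂B₂/∂w = -4*u*v*w - 4*w + 1
(∇×B)₂ = ∂B₁/∂w − ∂B₃/∂u = 2*v^2*w
(∇×B)₃ = ∂B₂/∂u − ∂B₁/∂v = 10*v - 5
∇×B = (-4*u*v*w - 4*w + 1, 2*v^2*w, 10*v - 5)
At (-1, -1, 3): (-23, 6, -15).

(-23, 6, -15)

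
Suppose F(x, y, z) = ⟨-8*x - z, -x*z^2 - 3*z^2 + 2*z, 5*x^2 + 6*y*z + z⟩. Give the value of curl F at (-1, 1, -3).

(-32, 9, -9)

(∇×F)₁ = ∂F₃/∂y − ∂F₂/∂z = 2*x*z + 12*z - 2
(∇×F)₂ = ∂F₁/∂z − ∂F₃/∂x = -10*x - 1
(∇×F)₃ = ∂F₂/∂x − ∂F₁/∂y = -z^2
∇×F = (2*x*z + 12*z - 2, -10*x - 1, -z^2)
At (-1, 1, -3): (-32, 9, -9).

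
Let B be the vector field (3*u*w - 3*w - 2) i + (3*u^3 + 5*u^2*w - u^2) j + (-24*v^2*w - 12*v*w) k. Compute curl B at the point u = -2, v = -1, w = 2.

(52, -9, 0)

(∇×B)₁ = ∂B₃/∂v − ∂B₂/∂w = -5*u^2 - 48*v*w - 12*w
(∇×B)₂ = ∂B₁/∂w − ∂B₃/∂u = 3*u - 3
(∇×B)₃ = ∂B₂/∂u − ∂B₁/∂v = 9*u^2 + 10*u*w - 2*u
∇×B = (-5*u^2 - 48*v*w - 12*w, 3*u - 3, 9*u^2 + 10*u*w - 2*u)
At (-2, -1, 2): (52, -9, 0).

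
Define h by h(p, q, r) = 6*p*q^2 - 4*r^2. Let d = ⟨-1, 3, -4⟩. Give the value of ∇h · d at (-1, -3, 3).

150

∂h/∂p = 6*q^2
∂h/∂q = 12*p*q
∂h/∂r = -8*r
∇h at (-1, -3, 3) = (54, 36, -24)
∇h · d = (54)(-1) + (36)(3) + (-24)(-4) = 150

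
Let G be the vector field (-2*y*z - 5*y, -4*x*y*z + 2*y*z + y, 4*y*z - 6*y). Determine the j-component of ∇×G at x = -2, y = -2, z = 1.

(∇×G)_2 = ∂G₁/∂z − ∂G₃/∂x
= -2*y − (0)
= -2*y
At (-2, -2, 1): 4.

4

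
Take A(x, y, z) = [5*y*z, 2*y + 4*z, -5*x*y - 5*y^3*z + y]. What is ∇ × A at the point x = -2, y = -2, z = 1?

(-53, -20, -5)

(∇×A)₁ = ∂A₃/∂y − ∂A₂/∂z = -5*x - 15*y^2*z - 3
(∇×A)₂ = ∂A₁/∂z − ∂A₃/∂x = 10*y
(∇×A)₃ = ∂A₂/∂x − ∂A₁/∂y = -5*z
∇×A = (-5*x - 15*y^2*z - 3, 10*y, -5*z)
At (-2, -2, 1): (-53, -20, -5).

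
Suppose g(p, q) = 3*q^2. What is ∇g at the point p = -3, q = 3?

∂g/∂p = 0
∂g/∂q = 6*q
∇g = (0, 6*q)
At (-3, 3): (0, 18).

(0, 18)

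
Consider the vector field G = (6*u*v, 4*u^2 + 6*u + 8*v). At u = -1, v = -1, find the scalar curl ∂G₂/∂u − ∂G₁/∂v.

∂G₂/∂u = 8*u + 6
∂G₁/∂v = 6*u
Scalar curl = 2*u + 6
At (-1, -1): 4.

4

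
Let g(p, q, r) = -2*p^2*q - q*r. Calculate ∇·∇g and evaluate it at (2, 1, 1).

∂²g/∂p² = -4*q
∂²g/∂q² = 0
∂²g/∂r² = 0
∇²g = -4*q
At (2, 1, 1): -4.

-4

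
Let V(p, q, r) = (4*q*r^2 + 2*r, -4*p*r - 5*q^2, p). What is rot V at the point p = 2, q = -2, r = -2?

(∇×V)₁ = ∂V₃/∂q − ∂V₂/∂r = 4*p
(∇×V)₂ = ∂V₁/∂r − ∂V₃/∂p = 8*q*r + 1
(∇×V)₃ = ∂V₂/∂p − ∂V₁/∂q = -4*r^2 - 4*r
∇×V = (4*p, 8*q*r + 1, -4*r^2 - 4*r)
At (2, -2, -2): (8, 33, -8).

(8, 33, -8)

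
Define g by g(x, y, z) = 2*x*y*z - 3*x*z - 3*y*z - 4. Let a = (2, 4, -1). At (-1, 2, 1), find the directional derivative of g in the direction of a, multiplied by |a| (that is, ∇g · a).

-11

∂g/∂x = 2*y*z - 3*z
∂g/∂y = 2*x*z - 3*z
∂g/∂z = 2*x*y - 3*x - 3*y
∇g at (-1, 2, 1) = (1, -5, -7)
∇g · a = (1)(2) + (-5)(4) + (-7)(-1) = -11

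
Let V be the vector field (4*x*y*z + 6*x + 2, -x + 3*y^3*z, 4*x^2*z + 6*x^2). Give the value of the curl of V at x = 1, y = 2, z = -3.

(∇×V)₁ = ∂V₃/∂y − ∂V₂/∂z = -3*y^3
(∇×V)₂ = ∂V₁/∂z − ∂V₃/∂x = 4*x*y - 8*x*z - 12*x
(∇×V)₃ = ∂V₂/∂x − ∂V₁/∂y = -4*x*z - 1
∇×V = (-3*y^3, 4*x*y - 8*x*z - 12*x, -4*x*z - 1)
At (1, 2, -3): (-24, 20, 11).

(-24, 20, 11)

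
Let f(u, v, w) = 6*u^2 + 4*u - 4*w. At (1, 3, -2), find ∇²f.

12

∂²f/∂u² = 12
∂²f/∂v² = 0
∂²f/∂w² = 0
∇²f = 12
At (1, 3, -2): 12.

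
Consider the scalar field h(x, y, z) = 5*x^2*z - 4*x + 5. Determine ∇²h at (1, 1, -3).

-30

∂²h/∂x² = 10*z
∂²h/∂y² = 0
∂²h/∂z² = 0
∇²h = 10*z
At (1, 1, -3): -30.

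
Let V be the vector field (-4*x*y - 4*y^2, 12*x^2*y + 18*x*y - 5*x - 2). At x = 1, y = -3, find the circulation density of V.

∂V₂/∂x = 24*x*y + 18*y - 5
∂V₁/∂y = -4*x - 8*y
Scalar curl = 24*x*y + 4*x + 26*y - 5
At (1, -3): -151.

-151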